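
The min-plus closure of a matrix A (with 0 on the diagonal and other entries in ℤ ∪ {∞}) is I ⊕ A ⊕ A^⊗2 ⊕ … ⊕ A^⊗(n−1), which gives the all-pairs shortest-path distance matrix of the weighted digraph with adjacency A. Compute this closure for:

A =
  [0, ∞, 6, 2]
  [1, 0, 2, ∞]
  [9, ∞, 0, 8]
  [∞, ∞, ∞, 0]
Closure =
  [0, ∞, 6, 2]
  [1, 0, 2, 3]
  [9, ∞, 0, 8]
  [∞, ∞, ∞, 0]

This is the Floyd-Warshall all-pairs shortest-path computation. For each intermediate vertex k = 0, 1, …, 3, update dist[i][j] ← min(dist[i][j], dist[i][k] + dist[k][j]). The final matrix gives, for each (i, j), the minimum total weight of any directed path from i to j (possibly empty when i = j).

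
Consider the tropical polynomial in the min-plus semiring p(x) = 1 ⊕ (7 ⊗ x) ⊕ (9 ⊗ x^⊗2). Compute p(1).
p(1) = 1

A tropical monomial a ⊗ x^⊗i evaluates to a + i · x. Evaluating each term at x = 1:
  Term 0 contributes 1 + 0 · 1 = 1
  Term 1 contributes 7 + 1 · 1 = 8
  Term 2 contributes 9 + 2 · 1 = 11
p(1) = ⊕ of these = min[1, 8, 11] = 1.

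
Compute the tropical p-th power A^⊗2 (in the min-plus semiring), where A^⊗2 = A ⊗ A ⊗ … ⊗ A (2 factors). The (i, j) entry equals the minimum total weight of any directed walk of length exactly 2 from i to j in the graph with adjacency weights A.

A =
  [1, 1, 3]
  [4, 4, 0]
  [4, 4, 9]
A^⊗2 =
  [2, 2, 1]
  [4, 4, 4]
  [5, 5, 4]

Each entry (A^⊗2)_ij equals the minimum over all length-2 walks i = v_0 → v_1 → … → v_2 = j of Σ_t A[v_t][v_{t+1}]. For example, for (i, j) = (0, 2) we minimise over 3 possible intermediate vertex sequences; the minimum is 1, attained along the walk 0 → 1 → 2.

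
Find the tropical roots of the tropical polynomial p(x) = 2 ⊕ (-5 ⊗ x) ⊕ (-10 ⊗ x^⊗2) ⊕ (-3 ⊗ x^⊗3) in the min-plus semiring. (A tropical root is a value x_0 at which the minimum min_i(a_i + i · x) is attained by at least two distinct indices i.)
Roots: {-7, 5, 7}

Each tropical root is a break point of the lower envelope of the lines y = a_i + i · x (there are 4 lines, with slopes 0, 1, ..., 3). Only the lines that attain the minimum somewhere contribute to roots; other lines are dominated. Here the surviving (envelope) indices are i = 3, i = 2, i = 1, i = 0.
Intersections between consecutive envelope lines give the roots: for adjacent envelope indices i < j the intersection is x = (a_i − a_j) / (j − i). Reading off the sorted break points: {-7, 5, 7}.
Verification: at each break x_0, at least two indices attain the minimum of min_i(a_i + i · x_0).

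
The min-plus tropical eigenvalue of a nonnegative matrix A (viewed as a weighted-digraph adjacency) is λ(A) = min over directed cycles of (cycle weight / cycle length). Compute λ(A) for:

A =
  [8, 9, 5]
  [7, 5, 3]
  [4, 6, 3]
λ(A) = 3

Enumerate directed cycles and compute their means (weight / length). Sample:
  cycle 0 → 0: weight = 8, length = 1, mean = 8/1 ≈ 8.000
  cycle 1 → 1: weight = 5, length = 1, mean = 5/1 ≈ 5.000
  cycle 2 → 2: weight = 3, length = 1, mean = 3/1 ≈ 3.000
  cycle 0 → 1 → 0: weight = 16, length = 2, mean = 16/2 ≈ 8.000
  cycle 0 → 2 → 0: weight = 9, length = 2, mean = 9/2 ≈ 4.500
  cycle 1 → 0 → 1: weight = 16, length = 2, mean = 16/2 ≈ 8.000
Minimum mean = 3.000, attained e.g. along the cycle 2 → 2 with weight 3 and length 1. So λ(A) = 3/1 = 3.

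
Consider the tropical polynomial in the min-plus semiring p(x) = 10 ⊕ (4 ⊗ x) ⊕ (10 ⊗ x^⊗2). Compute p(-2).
p(-2) = 2

A tropical monomial a ⊗ x^⊗i evaluates to a + i · x. Evaluating each term at x = -2:
  Term 0 contributes 10 + 0 · -2 = 10
  Term 1 contributes 4 + 1 · -2 = 2
  Term 2 contributes 10 + 2 · -2 = 6
p(-2) = ⊕ of these = min[10, 2, 6] = 2.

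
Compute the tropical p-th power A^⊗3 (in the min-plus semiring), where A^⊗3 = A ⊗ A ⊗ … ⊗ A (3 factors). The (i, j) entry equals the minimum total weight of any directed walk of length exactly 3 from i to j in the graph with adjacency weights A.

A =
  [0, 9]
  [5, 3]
A^⊗3 =
  [0, 9]
  [5, 9]

Each entry (A^⊗3)_ij equals the minimum over all length-3 walks i = v_0 → v_1 → … → v_3 = j of Σ_t A[v_t][v_{t+1}]. For example, for (i, j) = (0, 1) we minimise over 4 possible intermediate vertex sequences; the minimum is 9, attained along the walk 0 → 0 → 0 → 1.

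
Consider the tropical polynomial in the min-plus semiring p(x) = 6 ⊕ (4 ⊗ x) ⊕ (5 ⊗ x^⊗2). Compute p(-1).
p(-1) = 3

A tropical monomial a ⊗ x^⊗i evaluates to a + i · x. Evaluating each term at x = -1:
  Term 0 contributes 6 + 0 · -1 = 6
  Term 1 contributes 4 + 1 · -1 = 3
  Term 2 contributes 5 + 2 · -1 = 3
p(-1) = ⊕ of these = min[6, 3, 3] = 3.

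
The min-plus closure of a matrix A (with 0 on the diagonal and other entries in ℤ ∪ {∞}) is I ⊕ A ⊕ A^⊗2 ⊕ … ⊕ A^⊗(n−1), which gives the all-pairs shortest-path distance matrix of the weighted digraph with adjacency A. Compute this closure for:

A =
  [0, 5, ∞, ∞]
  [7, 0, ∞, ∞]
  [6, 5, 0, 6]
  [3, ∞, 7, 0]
Closure =
  [0, 5, ∞, ∞]
  [7, 0, ∞, ∞]
  [6, 5, 0, 6]
  [3, 8, 7, 0]

This is the Floyd-Warshall all-pairs shortest-path computation. For each intermediate vertex k = 0, 1, …, 3, update dist[i][j] ← min(dist[i][j], dist[i][k] + dist[k][j]). The final matrix gives, for each (i, j), the minimum total weight of any directed path from i to j (possibly empty when i = j).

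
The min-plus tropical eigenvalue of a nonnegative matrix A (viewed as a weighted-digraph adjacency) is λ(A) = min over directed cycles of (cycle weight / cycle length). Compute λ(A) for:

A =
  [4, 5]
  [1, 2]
λ(A) = 2

Enumerate directed cycles and compute their means (weight / length). Sample:
  cycle 0 → 0: weight = 4, length = 1, mean = 4/1 ≈ 4.000
  cycle 1 → 1: weight = 2, length = 1, mean = 2/1 ≈ 2.000
  cycle 0 → 1 → 0: weight = 6, length = 2, mean = 6/2 ≈ 3.000
  cycle 1 → 0 → 1: weight = 6, length = 2, mean = 6/2 ≈ 3.000
Minimum mean = 2.000, attained e.g. along the cycle 1 → 1 with weight 2 and length 1. So λ(A) = 2/1 = 2.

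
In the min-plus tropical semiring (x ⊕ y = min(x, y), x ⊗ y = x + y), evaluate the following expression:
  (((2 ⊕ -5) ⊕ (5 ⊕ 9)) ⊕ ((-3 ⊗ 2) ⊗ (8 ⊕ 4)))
(((2 ⊕ -5) ⊕ (5 ⊕ 9)) ⊕ ((-3 ⊗ 2) ⊗ (8 ⊕ 4))) = -5

Expand innermost to outermost. Recall ⊕ takes the minimum of its arguments and ⊗ takes their sum. Working out the expression (((2 ⊕ -5) ⊕ (5 ⊕ 9)) ⊕ ((-3 ⊗ 2) ⊗ (8 ⊕ 4))) gives -5.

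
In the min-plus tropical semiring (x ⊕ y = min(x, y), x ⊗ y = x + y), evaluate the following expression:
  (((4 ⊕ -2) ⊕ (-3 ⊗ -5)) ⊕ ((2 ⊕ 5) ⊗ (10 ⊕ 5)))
(((4 ⊕ -2) ⊕ (-3 ⊗ -5)) ⊕ ((2 ⊕ 5) ⊗ (10 ⊕ 5))) = -8

Expand innermost to outermost. Recall ⊕ takes the minimum of its arguments and ⊗ takes their sum. Working out the expression (((4 ⊕ -2) ⊕ (-3 ⊗ -5)) ⊕ ((2 ⊕ 5) ⊗ (10 ⊕ 5))) gives -8.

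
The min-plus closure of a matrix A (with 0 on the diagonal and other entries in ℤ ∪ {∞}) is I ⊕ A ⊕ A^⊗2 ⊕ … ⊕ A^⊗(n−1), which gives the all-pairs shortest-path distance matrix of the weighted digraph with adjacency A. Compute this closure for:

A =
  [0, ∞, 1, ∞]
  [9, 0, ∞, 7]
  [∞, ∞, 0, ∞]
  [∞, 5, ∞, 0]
Closure =
  [0, ∞, 1, ∞]
  [9, 0, 10, 7]
  [∞, ∞, 0, ∞]
  [14, 5, 15, 0]

This is the Floyd-Warshall all-pairs shortest-path computation. For each intermediate vertex k = 0, 1, …, 3, update dist[i][j] ← min(dist[i][j], dist[i][k] + dist[k][j]). The final matrix gives, for each (i, j), the minimum total weight of any directed path from i to j (possibly empty when i = j).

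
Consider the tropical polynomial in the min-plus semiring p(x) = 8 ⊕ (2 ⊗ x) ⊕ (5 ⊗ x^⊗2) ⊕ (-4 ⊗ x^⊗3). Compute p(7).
p(7) = 8

A tropical monomial a ⊗ x^⊗i evaluates to a + i · x. Evaluating each term at x = 7:
  Term 0 contributes 8 + 0 · 7 = 8
  Term 1 contributes 2 + 1 · 7 = 9
  Term 2 contributes 5 + 2 · 7 = 19
  Term 3 contributes -4 + 3 · 7 = 17
p(7) = ⊕ of these = min[8, 9, 19, 17] = 8.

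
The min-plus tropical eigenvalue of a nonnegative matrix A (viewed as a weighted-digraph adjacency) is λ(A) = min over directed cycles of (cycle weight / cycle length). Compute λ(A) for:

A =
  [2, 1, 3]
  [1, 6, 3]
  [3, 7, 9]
λ(A) = 1

Enumerate directed cycles and compute their means (weight / length). Sample:
  cycle 0 → 0: weight = 2, length = 1, mean = 2/1 ≈ 2.000
  cycle 1 → 1: weight = 6, length = 1, mean = 6/1 ≈ 6.000
  cycle 2 → 2: weight = 9, length = 1, mean = 9/1 ≈ 9.000
  cycle 0 → 1 → 0: weight = 2, length = 2, mean = 2/2 ≈ 1.000
  cycle 0 → 2 → 0: weight = 6, length = 2, mean = 6/2 ≈ 3.000
  cycle 1 → 0 → 1: weight = 2, length = 2, mean = 2/2 ≈ 1.000
Minimum mean = 1.000, attained e.g. along the cycle 0 → 1 → 0 with weight 2 and length 2. So λ(A) = 2/2 = 1.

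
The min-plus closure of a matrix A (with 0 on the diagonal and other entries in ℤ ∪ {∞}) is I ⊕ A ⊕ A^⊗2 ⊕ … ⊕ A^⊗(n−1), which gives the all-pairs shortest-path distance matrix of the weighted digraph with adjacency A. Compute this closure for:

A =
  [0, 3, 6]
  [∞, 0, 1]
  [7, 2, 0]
Closure =
  [0, 3, 4]
  [8, 0, 1]
  [7, 2, 0]

This is the Floyd-Warshall all-pairs shortest-path computation. For each intermediate vertex k = 0, 1, …, 2, update dist[i][j] ← min(dist[i][j], dist[i][k] + dist[k][j]). The final matrix gives, for each (i, j), the minimum total weight of any directed path from i to j (possibly empty when i = j).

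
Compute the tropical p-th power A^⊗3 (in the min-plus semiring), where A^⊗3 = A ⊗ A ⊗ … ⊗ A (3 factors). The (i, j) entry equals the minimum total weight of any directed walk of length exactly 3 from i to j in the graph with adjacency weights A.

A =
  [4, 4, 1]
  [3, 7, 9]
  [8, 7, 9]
A^⊗3 =
  [11, 11, 8]
  [10, 11, 8]
  [14, 14, 11]

Each entry (A^⊗3)_ij equals the minimum over all length-3 walks i = v_0 → v_1 → … → v_3 = j of Σ_t A[v_t][v_{t+1}]. For example, for (i, j) = (0, 2) we minimise over 9 possible intermediate vertex sequences; the minimum is 8, attained along the walk 0 → 1 → 0 → 2.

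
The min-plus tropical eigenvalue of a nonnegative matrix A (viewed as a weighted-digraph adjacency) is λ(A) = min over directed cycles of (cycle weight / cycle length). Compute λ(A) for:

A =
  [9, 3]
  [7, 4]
λ(A) = 4

Enumerate directed cycles and compute their means (weight / length). Sample:
  cycle 0 → 0: weight = 9, length = 1, mean = 9/1 ≈ 9.000
  cycle 1 → 1: weight = 4, length = 1, mean = 4/1 ≈ 4.000
  cycle 0 → 1 → 0: weight = 10, length = 2, mean = 10/2 ≈ 5.000
  cycle 1 → 0 → 1: weight = 10, length = 2, mean = 10/2 ≈ 5.000
Minimum mean = 4.000, attained e.g. along the cycle 1 → 1 with weight 4 and length 1. So λ(A) = 4/1 = 4.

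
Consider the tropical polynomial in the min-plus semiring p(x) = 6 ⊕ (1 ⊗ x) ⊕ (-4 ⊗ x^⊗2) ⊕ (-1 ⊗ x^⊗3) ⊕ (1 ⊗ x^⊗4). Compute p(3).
p(3) = 2

A tropical monomial a ⊗ x^⊗i evaluates to a + i · x. Evaluating each term at x = 3:
  Term 0 contributes 6 + 0 · 3 = 6
  Term 1 contributes 1 + 1 · 3 = 4
  Term 2 contributes -4 + 2 · 3 = 2
  Term 3 contributes -1 + 3 · 3 = 8
  Term 4 contributes 1 + 4 · 3 = 13
p(3) = ⊕ of these = min[6, 4, 2, 8, 13] = 2.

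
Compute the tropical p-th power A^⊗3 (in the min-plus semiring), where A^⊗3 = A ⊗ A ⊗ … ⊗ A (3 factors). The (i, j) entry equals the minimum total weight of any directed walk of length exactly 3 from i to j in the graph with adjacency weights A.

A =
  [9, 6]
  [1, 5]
A^⊗3 =
  [12, 13]
  [8, 12]

Each entry (A^⊗3)_ij equals the minimum over all length-3 walks i = v_0 → v_1 → … → v_3 = j of Σ_t A[v_t][v_{t+1}]. For example, for (i, j) = (0, 1) we minimise over 4 possible intermediate vertex sequences; the minimum is 13, attained along the walk 0 → 1 → 0 → 1.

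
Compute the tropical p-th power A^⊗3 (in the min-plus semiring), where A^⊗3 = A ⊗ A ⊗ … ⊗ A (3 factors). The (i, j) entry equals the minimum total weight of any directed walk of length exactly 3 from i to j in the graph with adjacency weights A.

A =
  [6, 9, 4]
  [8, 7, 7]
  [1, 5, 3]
A^⊗3 =
  [8, 12, 9]
  [11, 15, 12]
  [6, 10, 8]

Each entry (A^⊗3)_ij equals the minimum over all length-3 walks i = v_0 → v_1 → … → v_3 = j of Σ_t A[v_t][v_{t+1}]. For example, for (i, j) = (0, 2) we minimise over 9 possible intermediate vertex sequences; the minimum is 9, attained along the walk 0 → 2 → 0 → 2.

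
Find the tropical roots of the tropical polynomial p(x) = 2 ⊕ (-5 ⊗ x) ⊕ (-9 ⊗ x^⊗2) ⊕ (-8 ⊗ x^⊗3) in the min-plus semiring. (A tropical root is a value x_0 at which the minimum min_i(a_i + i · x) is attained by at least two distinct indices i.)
Roots: {-1, 4, 7}

Each tropical root is a break point of the lower envelope of the lines y = a_i + i · x (there are 4 lines, with slopes 0, 1, ..., 3). Only the lines that attain the minimum somewhere contribute to roots; other lines are dominated. Here the surviving (envelope) indices are i = 3, i = 2, i = 1, i = 0.
Intersections between consecutive envelope lines give the roots: for adjacent envelope indices i < j the intersection is x = (a_i − a_j) / (j − i). Reading off the sorted break points: {-1, 4, 7}.
Verification: at each break x_0, at least two indices attain the minimum of min_i(a_i + i · x_0).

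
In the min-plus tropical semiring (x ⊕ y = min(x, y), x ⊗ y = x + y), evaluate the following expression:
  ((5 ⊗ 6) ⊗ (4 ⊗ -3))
((5 ⊗ 6) ⊗ (4 ⊗ -3)) = 12

Expand innermost to outermost. Recall ⊕ takes the minimum of its arguments and ⊗ takes their sum. Working out the expression ((5 ⊗ 6) ⊗ (4 ⊗ -3)) gives 12.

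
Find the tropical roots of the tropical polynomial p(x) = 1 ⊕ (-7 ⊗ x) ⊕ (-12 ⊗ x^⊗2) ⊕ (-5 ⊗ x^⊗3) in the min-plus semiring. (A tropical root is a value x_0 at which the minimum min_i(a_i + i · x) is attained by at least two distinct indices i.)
Roots: {-7, 5, 8}

Each tropical root is a break point of the lower envelope of the lines y = a_i + i · x (there are 4 lines, with slopes 0, 1, ..., 3). Only the lines that attain the minimum somewhere contribute to roots; other lines are dominated. Here the surviving (envelope) indices are i = 3, i = 2, i = 1, i = 0.
Intersections between consecutive envelope lines give the roots: for adjacent envelope indices i < j the intersection is x = (a_i − a_j) / (j − i). Reading off the sorted break points: {-7, 5, 8}.
Verification: at each break x_0, at least two indices attain the minimum of min_i(a_i + i · x_0).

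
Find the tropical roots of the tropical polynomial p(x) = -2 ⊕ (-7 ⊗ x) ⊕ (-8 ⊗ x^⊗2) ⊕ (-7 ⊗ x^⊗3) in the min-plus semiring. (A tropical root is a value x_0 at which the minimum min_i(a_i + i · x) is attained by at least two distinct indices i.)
Roots: {-1, 1, 5}

Each tropical root is a break point of the lower envelope of the lines y = a_i + i · x (there are 4 lines, with slopes 0, 1, ..., 3). Only the lines that attain the minimum somewhere contribute to roots; other lines are dominated. Here the surviving (envelope) indices are i = 3, i = 2, i = 1, i = 0.
Intersections between consecutive envelope lines give the roots: for adjacent envelope indices i < j the intersection is x = (a_i − a_j) / (j − i). Reading off the sorted break points: {-1, 1, 5}.
Verification: at each break x_0, at least two indices attain the minimum of min_i(a_i + i · x_0).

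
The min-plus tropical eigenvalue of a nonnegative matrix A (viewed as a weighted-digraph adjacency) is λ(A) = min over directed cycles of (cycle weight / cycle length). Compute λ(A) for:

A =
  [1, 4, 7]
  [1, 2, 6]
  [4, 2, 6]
λ(A) = 1

Enumerate directed cycles and compute their means (weight / length). Sample:
  cycle 0 → 0: weight = 1, length = 1, mean = 1/1 ≈ 1.000
  cycle 1 → 1: weight = 2, length = 1, mean = 2/1 ≈ 2.000
  cycle 2 → 2: weight = 6, length = 1, mean = 6/1 ≈ 6.000
  cycle 0 → 1 → 0: weight = 5, length = 2, mean = 5/2 ≈ 2.500
  cycle 0 → 2 → 0: weight = 11, length = 2, mean = 11/2 ≈ 5.500
  cycle 1 → 0 → 1: weight = 5, length = 2, mean = 5/2 ≈ 2.500
Minimum mean = 1.000, attained e.g. along the cycle 0 → 0 with weight 1 and length 1. So λ(A) = 1/1 = 1.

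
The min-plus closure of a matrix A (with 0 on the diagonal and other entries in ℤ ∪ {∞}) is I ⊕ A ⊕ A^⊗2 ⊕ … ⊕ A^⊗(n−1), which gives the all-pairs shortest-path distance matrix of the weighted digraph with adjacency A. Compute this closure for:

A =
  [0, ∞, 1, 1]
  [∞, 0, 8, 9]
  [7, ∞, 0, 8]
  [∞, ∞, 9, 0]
Closure =
  [0, ∞, 1, 1]
  [15, 0, 8, 9]
  [7, ∞, 0, 8]
  [16, ∞, 9, 0]

This is the Floyd-Warshall all-pairs shortest-path computation. For each intermediate vertex k = 0, 1, …, 3, update dist[i][j] ← min(dist[i][j], dist[i][k] + dist[k][j]). The final matrix gives, for each (i, j), the minimum total weight of any directed path from i to j (possibly empty when i = j).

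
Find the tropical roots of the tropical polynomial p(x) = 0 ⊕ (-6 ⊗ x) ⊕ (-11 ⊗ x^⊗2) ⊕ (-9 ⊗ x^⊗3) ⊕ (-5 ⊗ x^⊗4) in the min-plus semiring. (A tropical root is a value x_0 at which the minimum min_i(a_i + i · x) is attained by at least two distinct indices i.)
Roots: {-4, -2, 5, 6}

Each tropical root is a break point of the lower envelope of the lines y = a_i + i · x (there are 5 lines, with slopes 0, 1, ..., 4). Only the lines that attain the minimum somewhere contribute to roots; other lines are dominated. Here the surviving (envelope) indices are i = 4, i = 3, i = 2, i = 1, i = 0.
Intersections between consecutive envelope lines give the roots: for adjacent envelope indices i < j the intersection is x = (a_i − a_j) / (j − i). Reading off the sorted break points: {-4, -2, 5, 6}.
Verification: at each break x_0, at least two indices attain the minimum of min_i(a_i + i · x_0).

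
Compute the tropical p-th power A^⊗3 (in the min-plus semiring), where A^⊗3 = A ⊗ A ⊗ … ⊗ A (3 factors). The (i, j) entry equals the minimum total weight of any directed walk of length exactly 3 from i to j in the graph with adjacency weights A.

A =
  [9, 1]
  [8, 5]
A^⊗3 =
  [14, 10]
  [17, 14]

Each entry (A^⊗3)_ij equals the minimum over all length-3 walks i = v_0 → v_1 → … → v_3 = j of Σ_t A[v_t][v_{t+1}]. For example, for (i, j) = (0, 1) we minimise over 4 possible intermediate vertex sequences; the minimum is 10, attained along the walk 0 → 1 → 0 → 1.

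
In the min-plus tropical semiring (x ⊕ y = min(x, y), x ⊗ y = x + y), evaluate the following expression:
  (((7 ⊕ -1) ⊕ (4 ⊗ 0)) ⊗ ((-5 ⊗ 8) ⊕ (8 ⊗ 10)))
(((7 ⊕ -1) ⊕ (4 ⊗ 0)) ⊗ ((-5 ⊗ 8) ⊕ (8 ⊗ 10))) = 2

Expand innermost to outermost. Recall ⊕ takes the minimum of its arguments and ⊗ takes their sum. Working out the expression (((7 ⊕ -1) ⊕ (4 ⊗ 0)) ⊗ ((-5 ⊗ 8) ⊕ (8 ⊗ 10))) gives 2.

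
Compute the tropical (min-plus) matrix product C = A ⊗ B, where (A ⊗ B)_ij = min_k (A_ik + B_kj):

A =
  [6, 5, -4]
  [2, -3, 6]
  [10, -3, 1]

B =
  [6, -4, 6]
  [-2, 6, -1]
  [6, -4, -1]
A ⊗ B =
  [2, -8, -5]
  [-5, -2, -4]
  [-5, -3, -4]

Apply the min-plus product entry-by-entry:
  C[0][0] = min over k of (A[0][0] + B[0][0] = 6 + 6 = 12, A[0][1] + B[1][0] = 5 + -2 = 3, A[0][2] + B[2][0] = -4 + 6 = 2) = 2 (attained at k = 2)
  C[0][1] = min over k of (A[0][0] + B[0][1] = 6 + -4 = 2, A[0][1] + B[1][1] = 5 + 6 = 11, A[0][2] + B[2][1] = -4 + -4 = -8) = -8 (attained at k = 2)
  C[0][2] = min over k of (A[0][0] + B[0][2] = 6 + 6 = 12, A[0][1] + B[1][2] = 5 + -1 = 4, A[0][2] + B[2][2] = -4 + -1 = -5) = -5 (attained at k = 2)
  C[1][0] = min over k of (A[1][0] + B[0][0] = 2 + 6 = 8, A[1][1] + B[1][0] = -3 + -2 = -5, A[1][2] + B[2][0] = 6 + 6 = 12) = -5 (attained at k = 1)
  C[1][1] = min over k of (A[1][0] + B[0][1] = 2 + -4 = -2, A[1][1] + B[1][1] = -3 + 6 = 3, A[1][2] + B[2][1] = 6 + -4 = 2) = -2 (attained at k = 0)
  C[1][2] = min over k of (A[1][0] + B[0][2] = 2 + 6 = 8, A[1][1] + B[1][2] = -3 + -1 = -4, A[1][2] + B[2][2] = 6 + -1 = 5) = -4 (attained at k = 1)
  C[2][0] = min over k of (A[2][0] + B[0][0] = 10 + 6 = 16, A[2][1] + B[1][0] = -3 + -2 = -5, A[2][2] + B[2][0] = 1 + 6 = 7) = -5 (attained at k = 1)
  C[2][1] = min over k of (A[2][0] + B[0][1] = 10 + -4 = 6, A[2][1] + B[1][1] = -3 + 6 = 3, A[2][2] + B[2][1] = 1 + -4 = -3) = -3 (attained at k = 2)
  C[2][2] = min over k of (A[2][0] + B[0][2] = 10 + 6 = 16, A[2][1] + B[1][2] = -3 + -1 = -4, A[2][2] + B[2][2] = 1 + -1 = 0) = -4 (attained at k = 1)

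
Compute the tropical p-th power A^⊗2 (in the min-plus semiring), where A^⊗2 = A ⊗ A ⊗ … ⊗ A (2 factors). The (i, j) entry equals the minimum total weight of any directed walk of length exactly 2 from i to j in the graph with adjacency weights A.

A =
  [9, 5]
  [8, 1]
A^⊗2 =
  [13, 6]
  [9, 2]

Each entry (A^⊗2)_ij equals the minimum over all length-2 walks i = v_0 → v_1 → … → v_2 = j of Σ_t A[v_t][v_{t+1}]. For example, for (i, j) = (0, 1) we minimise over 2 possible intermediate vertex sequences; the minimum is 6, attained along the walk 0 → 1 → 1.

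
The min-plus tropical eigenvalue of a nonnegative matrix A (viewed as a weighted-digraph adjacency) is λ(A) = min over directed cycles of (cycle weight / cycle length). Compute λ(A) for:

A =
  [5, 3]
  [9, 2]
λ(A) = 2

Enumerate directed cycles and compute their means (weight / length). Sample:
  cycle 0 → 0: weight = 5, length = 1, mean = 5/1 ≈ 5.000
  cycle 1 → 1: weight = 2, length = 1, mean = 2/1 ≈ 2.000
  cycle 0 → 1 → 0: weight = 12, length = 2, mean = 12/2 ≈ 6.000
  cycle 1 → 0 → 1: weight = 12, length = 2, mean = 12/2 ≈ 6.000
Minimum mean = 2.000, attained e.g. along the cycle 1 → 1 with weight 2 and length 1. So λ(A) = 2/1 = 2.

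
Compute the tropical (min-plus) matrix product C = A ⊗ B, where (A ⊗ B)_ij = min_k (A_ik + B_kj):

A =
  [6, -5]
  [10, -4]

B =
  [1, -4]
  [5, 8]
A ⊗ B =
  [0, 2]
  [1, 4]

Apply the min-plus product entry-by-entry:
  C[0][0] = min over k of (A[0][0] + B[0][0] = 6 + 1 = 7, A[0][1] + B[1][0] = -5 + 5 = 0) = 0 (attained at k = 1)
  C[0][1] = min over k of (A[0][0] + B[0][1] = 6 + -4 = 2, A[0][1] + B[1][1] = -5 + 8 = 3) = 2 (attained at k = 0)
  C[1][0] = min over k of (A[1][0] + B[0][0] = 10 + 1 = 11, A[1][1] + B[1][0] = -4 + 5 = 1) = 1 (attained at k = 1)
  C[1][1] = min over k of (A[1][0] + B[0][1] = 10 + -4 = 6, A[1][1] + B[1][1] = -4 + 8 = 4) = 4 (attained at k = 1)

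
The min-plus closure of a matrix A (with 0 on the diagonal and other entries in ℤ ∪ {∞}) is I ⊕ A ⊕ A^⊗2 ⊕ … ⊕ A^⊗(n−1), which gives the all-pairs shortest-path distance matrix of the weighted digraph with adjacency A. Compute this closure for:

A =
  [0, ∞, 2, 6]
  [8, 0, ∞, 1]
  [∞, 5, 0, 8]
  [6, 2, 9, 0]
Closure =
  [0, 7, 2, 6]
  [7, 0, 9, 1]
  [12, 5, 0, 6]
  [6, 2, 8, 0]

This is the Floyd-Warshall all-pairs shortest-path computation. For each intermediate vertex k = 0, 1, …, 3, update dist[i][j] ← min(dist[i][j], dist[i][k] + dist[k][j]). The final matrix gives, for each (i, j), the minimum total weight of any directed path from i to j (possibly empty when i = j).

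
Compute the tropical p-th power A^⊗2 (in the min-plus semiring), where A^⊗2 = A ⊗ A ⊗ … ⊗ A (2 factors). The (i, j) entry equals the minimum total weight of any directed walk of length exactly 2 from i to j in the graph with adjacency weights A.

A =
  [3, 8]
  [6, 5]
A^⊗2 =
  [6, 11]
  [9, 10]

Each entry (A^⊗2)_ij equals the minimum over all length-2 walks i = v_0 → v_1 → … → v_2 = j of Σ_t A[v_t][v_{t+1}]. For example, for (i, j) = (0, 1) we minimise over 2 possible intermediate vertex sequences; the minimum is 11, attained along the walk 0 → 0 → 1.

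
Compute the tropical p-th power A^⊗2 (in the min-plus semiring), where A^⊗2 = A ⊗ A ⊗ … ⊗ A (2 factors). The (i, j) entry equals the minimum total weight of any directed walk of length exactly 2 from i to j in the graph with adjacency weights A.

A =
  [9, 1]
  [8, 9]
A^⊗2 =
  [9, 10]
  [17, 9]

Each entry (A^⊗2)_ij equals the minimum over all length-2 walks i = v_0 → v_1 → … → v_2 = j of Σ_t A[v_t][v_{t+1}]. For example, for (i, j) = (0, 1) we minimise over 2 possible intermediate vertex sequences; the minimum is 10, attained along the walk 0 → 0 → 1.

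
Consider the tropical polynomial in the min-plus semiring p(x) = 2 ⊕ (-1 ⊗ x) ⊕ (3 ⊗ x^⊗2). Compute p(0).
p(0) = -1

A tropical monomial a ⊗ x^⊗i evaluates to a + i · x. Evaluating each term at x = 0:
  Term 0 contributes 2 + 0 · 0 = 2
  Term 1 contributes -1 + 1 · 0 = -1
  Term 2 contributes 3 + 2 · 0 = 3
p(0) = ⊕ of these = min[2, -1, 3] = -1.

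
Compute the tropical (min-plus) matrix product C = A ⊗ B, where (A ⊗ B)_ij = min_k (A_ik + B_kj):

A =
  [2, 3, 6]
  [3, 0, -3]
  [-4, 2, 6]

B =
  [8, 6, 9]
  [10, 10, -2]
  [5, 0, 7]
A ⊗ B =
  [10, 6, 1]
  [2, -3, -2]
  [4, 2, 0]

Apply the min-plus product entry-by-entry:
  C[0][0] = min over k of (A[0][0] + B[0][0] = 2 + 8 = 10, A[0][1] + B[1][0] = 3 + 10 = 13, A[0][2] + B[2][0] = 6 + 5 = 11) = 10 (attained at k = 0)
  C[0][1] = min over k of (A[0][0] + B[0][1] = 2 + 6 = 8, A[0][1] + B[1][1] = 3 + 10 = 13, A[0][2] + B[2][1] = 6 + 0 = 6) = 6 (attained at k = 2)
  C[0][2] = min over k of (A[0][0] + B[0][2] = 2 + 9 = 11, A[0][1] + B[1][2] = 3 + -2 = 1, A[0][2] + B[2][2] = 6 + 7 = 13) = 1 (attained at k = 1)
  C[1][0] = min over k of (A[1][0] + B[0][0] = 3 + 8 = 11, A[1][1] + B[1][0] = 0 + 10 = 10, A[1][2] + B[2][0] = -3 + 5 = 2) = 2 (attained at k = 2)
  C[1][1] = min over k of (A[1][0] + B[0][1] = 3 + 6 = 9, A[1][1] + B[1][1] = 0 + 10 = 10, A[1][2] + B[2][1] = -3 + 0 = -3) = -3 (attained at k = 2)
  C[1][2] = min over k of (A[1][0] + B[0][2] = 3 + 9 = 12, A[1][1] + B[1][2] = 0 + -2 = -2, A[1][2] + B[2][2] = -3 + 7 = 4) = -2 (attained at k = 1)
  C[2][0] = min over k of (A[2][0] + B[0][0] = -4 + 8 = 4, A[2][1] + B[1][0] = 2 + 10 = 12, A[2][2] + B[2][0] = 6 + 5 = 11) = 4 (attained at k = 0)
  C[2][1] = min over k of (A[2][0] + B[0][1] = -4 + 6 = 2, A[2][1] + B[1][1] = 2 + 10 = 12, A[2][2] + B[2][1] = 6 + 0 = 6) = 2 (attained at k = 0)
  C[2][2] = min over k of (A[2][0] + B[0][2] = -4 + 9 = 5, A[2][1] + B[1][2] = 2 + -2 = 0, A[2][2] + B[2][2] = 6 + 7 = 13) = 0 (attained at k = 1)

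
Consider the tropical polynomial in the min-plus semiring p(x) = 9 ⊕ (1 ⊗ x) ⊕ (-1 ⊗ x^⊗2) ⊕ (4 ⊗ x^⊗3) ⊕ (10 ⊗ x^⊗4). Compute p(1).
p(1) = 1

A tropical monomial a ⊗ x^⊗i evaluates to a + i · x. Evaluating each term at x = 1:
  Term 0 contributes 9 + 0 · 1 = 9
  Term 1 contributes 1 + 1 · 1 = 2
  Term 2 contributes -1 + 2 · 1 = 1
  Term 3 contributes 4 + 3 · 1 = 7
  Term 4 contributes 10 + 4 · 1 = 14
p(1) = ⊕ of these = min[9, 2, 1, 7, 14] = 1.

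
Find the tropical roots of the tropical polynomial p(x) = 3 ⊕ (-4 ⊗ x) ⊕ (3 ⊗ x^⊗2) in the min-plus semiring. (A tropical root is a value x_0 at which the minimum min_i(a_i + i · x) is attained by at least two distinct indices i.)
Roots: {-7, 7}

Each tropical root is a break point of the lower envelope of the lines y = a_i + i · x (there are 3 lines, with slopes 0, 1, ..., 2). Only the lines that attain the minimum somewhere contribute to roots; other lines are dominated. Here the surviving (envelope) indices are i = 2, i = 1, i = 0.
Intersections between consecutive envelope lines give the roots: for adjacent envelope indices i < j the intersection is x = (a_i − a_j) / (j − i). Reading off the sorted break points: {-7, 7}.
Verification: at each break x_0, at least two indices attain the minimum of min_i(a_i + i · x_0).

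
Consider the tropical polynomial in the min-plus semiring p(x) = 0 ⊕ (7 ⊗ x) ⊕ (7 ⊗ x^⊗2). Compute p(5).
p(5) = 0

A tropical monomial a ⊗ x^⊗i evaluates to a + i · x. Evaluating each term at x = 5:
  Term 0 contributes 0 + 0 · 5 = 0
  Term 1 contributes 7 + 1 · 5 = 12
  Term 2 contributes 7 + 2 · 5 = 17
p(5) = ⊕ of these = min[0, 12, 17] = 0.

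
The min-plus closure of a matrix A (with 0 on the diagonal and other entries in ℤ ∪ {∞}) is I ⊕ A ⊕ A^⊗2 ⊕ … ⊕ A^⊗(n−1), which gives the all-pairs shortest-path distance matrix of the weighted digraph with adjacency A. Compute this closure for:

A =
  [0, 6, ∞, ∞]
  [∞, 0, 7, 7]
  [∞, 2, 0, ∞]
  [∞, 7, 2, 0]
Closure =
  [0, 6, 13, 13]
  [∞, 0, 7, 7]
  [∞, 2, 0, 9]
  [∞, 4, 2, 0]

This is the Floyd-Warshall all-pairs shortest-path computation. For each intermediate vertex k = 0, 1, …, 3, update dist[i][j] ← min(dist[i][j], dist[i][k] + dist[k][j]). The final matrix gives, for each (i, j), the minimum total weight of any directed path from i to j (possibly empty when i = j).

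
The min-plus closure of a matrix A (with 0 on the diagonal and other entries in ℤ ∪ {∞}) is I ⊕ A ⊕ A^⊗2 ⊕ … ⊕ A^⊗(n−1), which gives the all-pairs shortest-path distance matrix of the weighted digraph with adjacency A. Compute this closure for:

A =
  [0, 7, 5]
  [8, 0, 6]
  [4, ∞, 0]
Closure =
  [0, 7, 5]
  [8, 0, 6]
  [4, 11, 0]

This is the Floyd-Warshall all-pairs shortest-path computation. For each intermediate vertex k = 0, 1, …, 2, update dist[i][j] ← min(dist[i][j], dist[i][k] + dist[k][j]). The final matrix gives, for each (i, j), the minimum total weight of any directed path from i to j (possibly empty when i = j).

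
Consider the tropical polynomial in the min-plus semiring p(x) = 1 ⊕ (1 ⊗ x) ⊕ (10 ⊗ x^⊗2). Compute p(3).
p(3) = 1

A tropical monomial a ⊗ x^⊗i evaluates to a + i · x. Evaluating each term at x = 3:
  Term 0 contributes 1 + 0 · 3 = 1
  Term 1 contributes 1 + 1 · 3 = 4
  Term 2 contributes 10 + 2 · 3 = 16
p(3) = ⊕ of these = min[1, 4, 16] = 1.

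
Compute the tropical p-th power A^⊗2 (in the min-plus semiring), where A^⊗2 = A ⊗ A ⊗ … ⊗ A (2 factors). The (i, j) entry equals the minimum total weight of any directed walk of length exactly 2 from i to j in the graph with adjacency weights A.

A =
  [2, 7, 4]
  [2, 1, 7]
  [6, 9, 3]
A^⊗2 =
  [4, 8, 6]
  [3, 2, 6]
  [8, 10, 6]

Each entry (A^⊗2)_ij equals the minimum over all length-2 walks i = v_0 → v_1 → … → v_2 = j of Σ_t A[v_t][v_{t+1}]. For example, for (i, j) = (0, 2) we minimise over 3 possible intermediate vertex sequences; the minimum is 6, attained along the walk 0 → 0 → 2.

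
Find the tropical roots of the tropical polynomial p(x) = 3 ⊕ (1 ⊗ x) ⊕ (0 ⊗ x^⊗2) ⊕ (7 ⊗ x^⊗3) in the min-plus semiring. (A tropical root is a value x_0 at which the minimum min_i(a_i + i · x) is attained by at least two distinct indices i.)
Roots: {-7, 1, 2}

Each tropical root is a break point of the lower envelope of the lines y = a_i + i · x (there are 4 lines, with slopes 0, 1, ..., 3). Only the lines that attain the minimum somewhere contribute to roots; other lines are dominated. Here the surviving (envelope) indices are i = 3, i = 2, i = 1, i = 0.
Intersections between consecutive envelope lines give the roots: for adjacent envelope indices i < j the intersection is x = (a_i − a_j) / (j − i). Reading off the sorted break points: {-7, 1, 2}.
Verification: at each break x_0, at least two indices attain the minimum of min_i(a_i + i · x_0).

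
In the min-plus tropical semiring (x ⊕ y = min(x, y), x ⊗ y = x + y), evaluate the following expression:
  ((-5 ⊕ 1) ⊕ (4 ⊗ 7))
((-5 ⊕ 1) ⊕ (4 ⊗ 7)) = -5

Expand innermost to outermost. Recall ⊕ takes the minimum of its arguments and ⊗ takes their sum. Working out the expression ((-5 ⊕ 1) ⊕ (4 ⊗ 7)) gives -5.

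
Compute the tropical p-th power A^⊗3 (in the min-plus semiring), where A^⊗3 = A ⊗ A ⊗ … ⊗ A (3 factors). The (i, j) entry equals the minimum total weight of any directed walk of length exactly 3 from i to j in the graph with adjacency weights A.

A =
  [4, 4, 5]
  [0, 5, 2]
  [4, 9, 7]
A^⊗3 =
  [8, 8, 9]
  [4, 8, 6]
  [8, 12, 10]

Each entry (A^⊗3)_ij equals the minimum over all length-3 walks i = v_0 → v_1 → … → v_3 = j of Σ_t A[v_t][v_{t+1}]. For example, for (i, j) = (0, 2) we minimise over 9 possible intermediate vertex sequences; the minimum is 9, attained along the walk 0 → 1 → 0 → 2.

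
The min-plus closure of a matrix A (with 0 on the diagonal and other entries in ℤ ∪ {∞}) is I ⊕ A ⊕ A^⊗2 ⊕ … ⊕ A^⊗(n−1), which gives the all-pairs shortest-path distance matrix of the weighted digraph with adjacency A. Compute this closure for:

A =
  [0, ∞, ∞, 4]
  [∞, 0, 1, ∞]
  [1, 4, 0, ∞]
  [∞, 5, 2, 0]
Closure =
  [0, 9, 6, 4]
  [2, 0, 1, 6]
  [1, 4, 0, 5]
  [3, 5, 2, 0]

This is the Floyd-Warshall all-pairs shortest-path computation. For each intermediate vertex k = 0, 1, …, 3, update dist[i][j] ← min(dist[i][j], dist[i][k] + dist[k][j]). The final matrix gives, for each (i, j), the minimum total weight of any directed path from i to j (possibly empty when i = j).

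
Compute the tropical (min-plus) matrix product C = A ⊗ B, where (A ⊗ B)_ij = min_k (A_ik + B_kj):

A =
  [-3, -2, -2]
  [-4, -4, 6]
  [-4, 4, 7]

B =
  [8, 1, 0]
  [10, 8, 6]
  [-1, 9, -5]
A ⊗ B =
  [-3, -2, -7]
  [4, -3, -4]
  [4, -3, -4]

Apply the min-plus product entry-by-entry:
  C[0][0] = min over k of (A[0][0] + B[0][0] = -3 + 8 = 5, A[0][1] + B[1][0] = -2 + 10 = 8, A[0][2] + B[2][0] = -2 + -1 = -3) = -3 (attained at k = 2)
  C[0][1] = min over k of (A[0][0] + B[0][1] = -3 + 1 = -2, A[0][1] + B[1][1] = -2 + 8 = 6, A[0][2] + B[2][1] = -2 + 9 = 7) = -2 (attained at k = 0)
  C[0][2] = min over k of (A[0][0] + B[0][2] = -3 + 0 = -3, A[0][1] + B[1][2] = -2 + 6 = 4, A[0][2] + B[2][2] = -2 + -5 = -7) = -7 (attained at k = 2)
  C[1][0] = min over k of (A[1][0] + B[0][0] = -4 + 8 = 4, A[1][1] + B[1][0] = -4 + 10 = 6, A[1][2] + B[2][0] = 6 + -1 = 5) = 4 (attained at k = 0)
  C[1][1] = min over k of (A[1][0] + B[0][1] = -4 + 1 = -3, A[1][1] + B[1][1] = -4 + 8 = 4, A[1][2] + B[2][1] = 6 + 9 = 15) = -3 (attained at k = 0)
  C[1][2] = min over k of (A[1][0] + B[0][2] = -4 + 0 = -4, A[1][1] + B[1][2] = -4 + 6 = 2, A[1][2] + B[2][2] = 6 + -5 = 1) = -4 (attained at k = 0)
  C[2][0] = min over k of (A[2][0] + B[0][0] = -4 + 8 = 4, A[2][1] + B[1][0] = 4 + 10 = 14, A[2][2] + B[2][0] = 7 + -1 = 6) = 4 (attained at k = 0)
  C[2][1] = min over k of (A[2][0] + B[0][1] = -4 + 1 = -3, A[2][1] + B[1][1] = 4 + 8 = 12, A[2][2] + B[2][1] = 7 + 9 = 16) = -3 (attained at k = 0)
  C[2][2] = min over k of (A[2][0] + B[0][2] = -4 + 0 = -4, A[2][1] + B[1][2] = 4 + 6 = 10, A[2][2] + B[2][2] = 7 + -5 = 2) = -4 (attained at k = 0)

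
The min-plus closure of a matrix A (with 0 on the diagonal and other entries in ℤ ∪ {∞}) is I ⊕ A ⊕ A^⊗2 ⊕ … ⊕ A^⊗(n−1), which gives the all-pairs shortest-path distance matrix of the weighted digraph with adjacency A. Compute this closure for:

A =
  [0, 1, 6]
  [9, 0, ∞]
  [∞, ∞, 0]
Closure =
  [0, 1, 6]
  [9, 0, 15]
  [∞, ∞, 0]

This is the Floyd-Warshall all-pairs shortest-path computation. For each intermediate vertex k = 0, 1, …, 2, update dist[i][j] ← min(dist[i][j], dist[i][k] + dist[k][j]). The final matrix gives, for each (i, j), the minimum total weight of any directed path from i to j (possibly empty when i = j).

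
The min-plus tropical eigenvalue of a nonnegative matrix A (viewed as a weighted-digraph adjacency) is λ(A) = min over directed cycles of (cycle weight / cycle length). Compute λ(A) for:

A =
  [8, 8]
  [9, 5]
λ(A) = 5

Enumerate directed cycles and compute their means (weight / length). Sample:
  cycle 0 → 0: weight = 8, length = 1, mean = 8/1 ≈ 8.000
  cycle 1 → 1: weight = 5, length = 1, mean = 5/1 ≈ 5.000
  cycle 0 → 1 → 0: weight = 17, length = 2, mean = 17/2 ≈ 8.500
  cycle 1 → 0 → 1: weight = 17, length = 2, mean = 17/2 ≈ 8.500
Minimum mean = 5.000, attained e.g. along the cycle 1 → 1 with weight 5 and length 1. So λ(A) = 5/1 = 5.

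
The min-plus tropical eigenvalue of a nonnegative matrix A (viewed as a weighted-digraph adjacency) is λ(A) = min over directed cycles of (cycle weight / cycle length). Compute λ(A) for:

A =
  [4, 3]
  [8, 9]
λ(A) = 4

Enumerate directed cycles and compute their means (weight / length). Sample:
  cycle 0 → 0: weight = 4, length = 1, mean = 4/1 ≈ 4.000
  cycle 1 → 1: weight = 9, length = 1, mean = 9/1 ≈ 9.000
  cycle 0 → 1 → 0: weight = 11, length = 2, mean = 11/2 ≈ 5.500
  cycle 1 → 0 → 1: weight = 11, length = 2, mean = 11/2 ≈ 5.500
Minimum mean = 4.000, attained e.g. along the cycle 0 → 0 with weight 4 and length 1. So λ(A) = 4/1 = 4.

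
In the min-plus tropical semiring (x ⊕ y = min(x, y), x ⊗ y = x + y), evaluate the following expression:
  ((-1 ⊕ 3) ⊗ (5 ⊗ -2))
((-1 ⊕ 3) ⊗ (5 ⊗ -2)) = 2

Expand innermost to outermost. Recall ⊕ takes the minimum of its arguments and ⊗ takes their sum. Working out the expression ((-1 ⊕ 3) ⊗ (5 ⊗ -2)) gives 2.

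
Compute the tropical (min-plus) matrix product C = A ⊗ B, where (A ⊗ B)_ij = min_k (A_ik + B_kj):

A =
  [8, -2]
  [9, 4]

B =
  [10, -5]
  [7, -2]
A ⊗ B =
  [5, -4]
  [11, 2]

Apply the min-plus product entry-by-entry:
  C[0][0] = min over k of (A[0][0] + B[0][0] = 8 + 10 = 18, A[0][1] + B[1][0] = -2 + 7 = 5) = 5 (attained at k = 1)
  C[0][1] = min over k of (A[0][0] + B[0][1] = 8 + -5 = 3, A[0][1] + B[1][1] = -2 + -2 = -4) = -4 (attained at k = 1)
  C[1][0] = min over k of (A[1][0] + B[0][0] = 9 + 10 = 19, A[1][1] + B[1][0] = 4 + 7 = 11) = 11 (attained at k = 1)
  C[1][1] = min over k of (A[1][0] + B[0][1] = 9 + -5 = 4, A[1][1] + B[1][1] = 4 + -2 = 2) = 2 (attained at k = 1)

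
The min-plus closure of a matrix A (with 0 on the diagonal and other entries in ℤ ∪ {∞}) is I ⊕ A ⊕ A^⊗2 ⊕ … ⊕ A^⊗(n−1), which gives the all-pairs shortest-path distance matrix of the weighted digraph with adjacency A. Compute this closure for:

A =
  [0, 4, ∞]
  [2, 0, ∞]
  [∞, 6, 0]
Closure =
  [0, 4, ∞]
  [2, 0, ∞]
  [8, 6, 0]

This is the Floyd-Warshall all-pairs shortest-path computation. For each intermediate vertex k = 0, 1, …, 2, update dist[i][j] ← min(dist[i][j], dist[i][k] + dist[k][j]). The final matrix gives, for each (i, j), the minimum total weight of any directed path from i to j (possibly empty when i = j).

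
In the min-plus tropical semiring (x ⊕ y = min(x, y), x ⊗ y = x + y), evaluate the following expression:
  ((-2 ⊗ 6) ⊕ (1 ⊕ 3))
((-2 ⊗ 6) ⊕ (1 ⊕ 3)) = 1

Expand innermost to outermost. Recall ⊕ takes the minimum of its arguments and ⊗ takes their sum. Working out the expression ((-2 ⊗ 6) ⊕ (1 ⊕ 3)) gives 1.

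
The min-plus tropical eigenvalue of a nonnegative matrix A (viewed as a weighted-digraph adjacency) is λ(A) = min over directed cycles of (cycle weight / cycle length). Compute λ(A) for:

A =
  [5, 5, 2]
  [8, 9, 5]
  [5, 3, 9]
λ(A) = 7/2

Enumerate directed cycles and compute their means (weight / length). Sample:
  cycle 0 → 0: weight = 5, length = 1, mean = 5/1 ≈ 5.000
  cycle 1 → 1: weight = 9, length = 1, mean = 9/1 ≈ 9.000
  cycle 2 → 2: weight = 9, length = 1, mean = 9/1 ≈ 9.000
  cycle 0 → 1 → 0: weight = 13, length = 2, mean = 13/2 ≈ 6.500
  cycle 0 → 2 → 0: weight = 7, length = 2, mean = 7/2 ≈ 3.500
  cycle 1 → 0 → 1: weight = 13, length = 2, mean = 13/2 ≈ 6.500
Minimum mean = 3.500, attained e.g. along the cycle 0 → 2 → 0 with weight 7 and length 2. So λ(A) = 7/2 = 7/2.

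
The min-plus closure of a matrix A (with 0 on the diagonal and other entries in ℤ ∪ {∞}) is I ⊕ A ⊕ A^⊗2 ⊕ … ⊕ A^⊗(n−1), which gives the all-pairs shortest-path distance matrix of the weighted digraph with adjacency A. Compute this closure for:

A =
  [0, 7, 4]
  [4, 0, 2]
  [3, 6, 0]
Closure =
  [0, 7, 4]
  [4, 0, 2]
  [3, 6, 0]

This is the Floyd-Warshall all-pairs shortest-path computation. For each intermediate vertex k = 0, 1, …, 2, update dist[i][j] ← min(dist[i][j], dist[i][k] + dist[k][j]). The final matrix gives, for each (i, j), the minimum total weight of any directed path from i to j (possibly empty when i = j).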